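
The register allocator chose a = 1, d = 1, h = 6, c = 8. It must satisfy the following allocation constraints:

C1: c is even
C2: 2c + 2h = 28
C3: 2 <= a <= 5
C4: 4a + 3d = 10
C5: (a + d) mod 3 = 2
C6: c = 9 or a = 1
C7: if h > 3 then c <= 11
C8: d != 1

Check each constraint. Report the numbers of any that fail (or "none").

The assignment fails constraints 3, 4, 8.

C1: c = 8 is even  OK
C2: 2c + 2h = 2(8) + 2(6) = 28  OK
C3: a = 1 is outside [2, 5]  FAIL
C4: 4a + 3d = 4(1) + 3(1) = 7, not 10  FAIL
C5: a + d = 2; 2 mod 3 = 2  OK
C6: c = 8 ≠ 9, but a = 1 = 1 (second disjunct)  OK
C7: h = 6 > 3, so we need c ≤ 11; c = 8 ≤ 11  OK
C8: d = 1, but 1 is required to differ  FAIL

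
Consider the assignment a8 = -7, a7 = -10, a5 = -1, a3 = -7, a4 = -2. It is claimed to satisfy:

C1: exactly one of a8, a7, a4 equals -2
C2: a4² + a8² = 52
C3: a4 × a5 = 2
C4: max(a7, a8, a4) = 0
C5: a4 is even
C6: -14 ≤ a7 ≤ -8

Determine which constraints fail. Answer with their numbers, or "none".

C1: a8=-7, a7=-10, a4=-2; 1 of them equals -2 — holds.
C2: a4² + a8² = (-2)² + (-7)² = 4 + 49 = 53, not 52 — does not hold.
C3: a4 × a5 = -2 × (-1) = 2 — holds.
C4: max(-10, -7, -2) = -2, not 0 — does not hold.
C5: a4 = -2 is even — holds.
C6: a7 = -10 lies in [-14, -8] — holds.

Constraints 2 and 4 are violated.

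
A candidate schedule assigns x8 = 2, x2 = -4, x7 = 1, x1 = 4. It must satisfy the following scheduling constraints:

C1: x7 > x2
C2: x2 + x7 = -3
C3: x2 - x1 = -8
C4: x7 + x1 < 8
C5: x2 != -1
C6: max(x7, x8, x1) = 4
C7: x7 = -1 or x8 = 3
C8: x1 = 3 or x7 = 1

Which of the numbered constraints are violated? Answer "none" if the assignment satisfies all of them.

C1: x7 = 1, x2 = -4; 1 > -4  true
C2: x2 + x7 = -4 + 1 = -3  true
C3: x2 - x1 = -4 - 4 = -8  true
C4: x7 + x1 = 1 + 4 = 5; 5 < 8  true
C5: x2 = -4, and -4 ≠ -1  true
C6: max(1, 2, 4) = 4  true
C7: x7 = 1 ≠ -1 and x8 = 2 ≠ 3; both disjuncts false  false
C8: x1 = 4 ≠ 3, but x7 = 1 = 1 (second disjunct)  true

The assignment fails constraint 7.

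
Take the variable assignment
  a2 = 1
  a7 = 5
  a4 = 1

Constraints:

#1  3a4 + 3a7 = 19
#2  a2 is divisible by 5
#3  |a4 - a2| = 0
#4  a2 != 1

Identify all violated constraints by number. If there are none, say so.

Constraints 1, 2, and 4 do not hold.

#1 3a4 + 3a7 = 3(1) + 3(5) = 18, not 19  false
#2 1 = 5*0 + 1, so 5 does not divide 1  false
#3 |1 - 1| = 0  true
#4 a2 = 1, but 1 is required to differ  false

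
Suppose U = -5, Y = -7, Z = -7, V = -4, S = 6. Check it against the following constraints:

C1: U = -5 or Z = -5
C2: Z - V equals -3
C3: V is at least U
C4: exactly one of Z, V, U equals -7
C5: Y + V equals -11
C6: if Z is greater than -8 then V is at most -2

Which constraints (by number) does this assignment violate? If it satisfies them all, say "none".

All constraints are satisfied.

C1: U = -5 = -5 (first disjunct)  ✔
C2: Z - V = -7 - (-4) = -3  ✔
C3: V = -4, U = -5; -4 ≥ -5  ✔
C4: Z=-7, V=-4, U=-5; 1 of them equals -7  ✔
C5: Y + V = -7 + (-4) = -11  ✔
C6: Z = -7 > -8, so we need V ≤ -2; V = -4 ≤ -2  ✔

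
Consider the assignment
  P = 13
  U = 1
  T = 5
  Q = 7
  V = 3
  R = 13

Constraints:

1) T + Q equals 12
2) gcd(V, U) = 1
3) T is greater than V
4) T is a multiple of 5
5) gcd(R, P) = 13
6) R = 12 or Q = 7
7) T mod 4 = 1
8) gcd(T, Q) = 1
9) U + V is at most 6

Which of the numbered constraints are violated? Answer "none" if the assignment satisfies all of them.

1) T + Q = 5 + 7 = 12  ✓
2) gcd(3, 1) = 1  ✓
3) T = 5, V = 3; 5 > 3  ✓
4) 5 / 5 = 1, so 5 divides 5  ✓
5) gcd(13, 13) = 13  ✓
6) R = 13 ≠ 12, but Q = 7 = 7 (second disjunct)  ✓
7) 5 mod 4 = 1  ✓
8) gcd(5, 7) = 1  ✓
9) U + V = 1 + 3 = 4; 4 ≤ 6  ✓

The assignment satisfies every constraint.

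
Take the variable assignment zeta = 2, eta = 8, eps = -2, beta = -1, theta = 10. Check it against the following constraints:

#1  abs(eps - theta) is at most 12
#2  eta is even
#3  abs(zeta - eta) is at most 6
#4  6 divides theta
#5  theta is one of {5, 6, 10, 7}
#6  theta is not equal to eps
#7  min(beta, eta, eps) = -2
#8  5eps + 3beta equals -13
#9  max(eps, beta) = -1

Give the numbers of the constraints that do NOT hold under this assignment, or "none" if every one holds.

#1 abs(-2 - 10) = 12; 12 ≤ 12  ✔
#2 eta = 8 is even  ✔
#3 abs(2 - 8) = 6; 6 ≤ 6  ✔
#4 10 = 6*1 + 4, so 6 does not divide 10  ✘
#5 theta = 10 is in {5, 6, 10, 7}  ✔
#6 theta = 10, eps = -2; distinct  ✔
#7 min(-1, 8, -2) = -2  ✔
#8 5eps + 3beta = 5(-2) + 3(-1) = -13  ✔
#9 max(-2, -1) = -1  ✔

Violated: 4.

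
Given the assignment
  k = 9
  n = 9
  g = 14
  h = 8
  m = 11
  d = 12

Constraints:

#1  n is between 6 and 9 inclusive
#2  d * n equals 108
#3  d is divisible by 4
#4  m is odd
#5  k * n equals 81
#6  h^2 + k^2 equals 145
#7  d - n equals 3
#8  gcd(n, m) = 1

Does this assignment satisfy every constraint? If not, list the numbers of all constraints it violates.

The assignment satisfies every constraint.

#1 n = 9 lies in [6, 9]  true
#2 d * n = 12 * 9 = 108  true
#3 12 / 4 = 3, so 4 divides 12  true
#4 m = 11 is odd  true
#5 k * n = 9 * 9 = 81  true
#6 h^2 + k^2 = 8^2 + 9^2 = 64 + 81 = 145  true
#7 d - n = 12 - 9 = 3  true
#8 gcd(9, 11) = 1  true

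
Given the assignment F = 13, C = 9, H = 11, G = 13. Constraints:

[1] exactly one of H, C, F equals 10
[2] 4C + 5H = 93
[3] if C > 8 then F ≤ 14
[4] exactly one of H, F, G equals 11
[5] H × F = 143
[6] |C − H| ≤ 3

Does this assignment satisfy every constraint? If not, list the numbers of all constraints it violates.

Violated: 1 and 2.

[1] H=11, C=9, F=13; 0 of them equal 10, not exactly one — violated.
[2] 4C + 5H = 4(9) + 5(11) = 91, not 93 — violated.
[3] C = 9 > 8, so we need F ≤ 14; F = 13 ≤ 14 — OK.
[4] H=11, F=13, G=13; 1 of them equals 11 — OK.
[5] H × F = 11 × 13 = 143 — OK.
[6] |9 − 11| = 2; 2 ≤ 3 — OK.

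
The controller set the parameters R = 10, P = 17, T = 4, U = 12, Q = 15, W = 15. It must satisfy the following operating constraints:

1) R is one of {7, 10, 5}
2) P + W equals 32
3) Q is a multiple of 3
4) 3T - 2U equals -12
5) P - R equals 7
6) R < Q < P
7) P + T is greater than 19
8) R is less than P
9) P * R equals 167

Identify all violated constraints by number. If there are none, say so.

Violated: 9.

1) R = 10 is in {7, 10, 5}  yes
2) P + W = 17 + 15 = 32  yes
3) 15 / 3 = 5, so 3 divides 15  yes
4) 3T - 2U = 3(4) - 2(12) = -12  yes
5) P - R = 17 - 10 = 7  yes
6) values 10 < 15 < 17  yes
7) P + T = 17 + 4 = 21; 21 > 19  yes
8) R = 10, P = 17; 10 < 17  yes
9) P * R = 17 * 10 = 170, not 167  no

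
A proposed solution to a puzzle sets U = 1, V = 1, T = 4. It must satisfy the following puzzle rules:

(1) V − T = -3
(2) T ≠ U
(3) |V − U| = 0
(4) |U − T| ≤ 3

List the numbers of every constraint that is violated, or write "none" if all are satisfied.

None — every constraint holds.

(1) V − T = 1 − 4 = -3  ✔
(2) T = 4, U = 1; distinct  ✔
(3) |1 − 1| = 0  ✔
(4) |1 − 4| = 3; 3 ≤ 3  ✔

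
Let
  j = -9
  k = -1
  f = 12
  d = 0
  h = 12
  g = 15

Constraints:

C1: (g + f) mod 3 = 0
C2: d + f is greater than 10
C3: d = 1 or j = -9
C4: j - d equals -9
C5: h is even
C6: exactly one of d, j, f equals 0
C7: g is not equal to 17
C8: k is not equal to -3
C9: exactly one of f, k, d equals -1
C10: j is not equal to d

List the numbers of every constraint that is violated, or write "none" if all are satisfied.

C1: g + f = 27; 27 mod 3 = 0 — holds.
C2: d + f = 0 + 12 = 12; 12 > 10 — holds.
C3: d = 0 ≠ 1, but j = -9 = -9 (second disjunct) — holds.
C4: j - d = -9 - 0 = -9 — holds.
C5: h = 12 is even — holds.
C6: d=0, j=-9, f=12; 1 of them equals 0 — holds.
C7: g = 15, and 15 ≠ 17 — holds.
C8: k = -1, and -1 ≠ -3 — holds.
C9: f=12, k=-1, d=0; 1 of them equals -1 — holds.
C10: j = -9, d = 0; distinct — holds.

All constraints are satisfied.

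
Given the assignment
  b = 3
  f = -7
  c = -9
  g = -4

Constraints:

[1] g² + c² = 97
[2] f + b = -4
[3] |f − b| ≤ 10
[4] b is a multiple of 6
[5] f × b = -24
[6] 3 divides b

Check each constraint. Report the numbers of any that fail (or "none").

[1] g² + c² = (-4)² + (-9)² = 16 + 81 = 97 — OK.
[2] f + b = -7 + 3 = -4 — OK.
[3] |-7 − 3| = 10; 10 ≤ 10 — OK.
[4] 3 = 6×0 + 3, so 6 does not divide 3 — violated.
[5] f × b = -7 × 3 = -21, not -24 — violated.
[6] 3 / 3 = 1, so 3 divides 3 — OK.

The assignment fails constraints 4, 5.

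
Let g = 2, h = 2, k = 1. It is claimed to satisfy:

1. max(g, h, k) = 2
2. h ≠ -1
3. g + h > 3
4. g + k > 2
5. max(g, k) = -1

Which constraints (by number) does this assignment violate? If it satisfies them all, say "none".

1. max(2, 2, 1) = 2  holds
2. h = 2, and 2 ≠ -1  holds
3. g + h = 2 + 2 = 4; 4 > 3  holds
4. g + k = 2 + 1 = 3; 3 > 2  holds
5. max(2, 1) = 2, not -1  fails

No — constraint 5 is not satisfied.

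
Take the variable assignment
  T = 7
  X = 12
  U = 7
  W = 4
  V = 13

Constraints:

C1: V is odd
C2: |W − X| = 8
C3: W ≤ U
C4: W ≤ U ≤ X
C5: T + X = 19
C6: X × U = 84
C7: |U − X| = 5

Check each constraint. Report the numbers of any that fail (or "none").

C1: V = 13 is odd — OK.
C2: |4 − 12| = 8 — OK.
C3: W = 4, U = 7; 4 ≤ 7 — OK.
C4: values 4 ≤ 7 ≤ 12 — OK.
C5: T + X = 7 + 12 = 19 — OK.
C6: X × U = 12 × 7 = 84 — OK.
C7: |7 − 12| = 5 — OK.

The assignment satisfies every constraint.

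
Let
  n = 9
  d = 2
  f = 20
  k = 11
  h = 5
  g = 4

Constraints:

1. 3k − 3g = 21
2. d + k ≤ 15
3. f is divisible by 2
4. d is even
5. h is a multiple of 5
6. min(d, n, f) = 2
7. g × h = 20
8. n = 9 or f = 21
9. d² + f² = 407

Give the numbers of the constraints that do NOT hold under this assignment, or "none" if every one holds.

1. 3k − 3g = 3(11) − 3(4) = 21  yes
2. d + k = 2 + 11 = 13; 13 ≤ 15  yes
3. 20 / 2 = 10, so 2 divides 20  yes
4. d = 2 is even  yes
5. 5 / 5 = 1, so 5 divides 5  yes
6. min(2, 9, 20) = 2  yes
7. g × h = 4 × 5 = 20  yes
8. n = 9 = 9 (first disjunct)  yes
9. d² + f² = 2² + 20² = 4 + 400 = 404, not 407  no

The assignment fails constraint 9.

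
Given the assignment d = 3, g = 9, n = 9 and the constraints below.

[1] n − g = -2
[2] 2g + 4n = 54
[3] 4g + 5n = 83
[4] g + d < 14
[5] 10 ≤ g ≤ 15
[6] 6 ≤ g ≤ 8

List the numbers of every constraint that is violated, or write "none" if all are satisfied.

Constraints 1, 3, 5, and 6 do not hold.

[1] n − g = 9 − 9 = 0, not -2  ✘
[2] 2g + 4n = 2(9) + 4(9) = 54  ✔
[3] 4g + 5n = 4(9) + 5(9) = 81, not 83  ✘
[4] g + d = 9 + 3 = 12; 12 < 14  ✔
[5] g = 9 is outside [10, 15]  ✘
[6] g = 9 is outside [6, 8]  ✘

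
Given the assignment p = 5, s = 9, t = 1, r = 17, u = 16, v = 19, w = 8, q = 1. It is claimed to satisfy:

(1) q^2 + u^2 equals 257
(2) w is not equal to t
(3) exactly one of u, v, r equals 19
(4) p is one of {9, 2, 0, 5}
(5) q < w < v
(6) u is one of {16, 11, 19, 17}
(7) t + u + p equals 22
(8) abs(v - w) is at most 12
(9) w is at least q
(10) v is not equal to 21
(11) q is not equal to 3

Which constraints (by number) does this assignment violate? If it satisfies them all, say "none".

(1) q^2 + u^2 = 1^2 + 16^2 = 1 + 256 = 257 — holds.
(2) w = 8, t = 1; distinct — holds.
(3) u=16, v=19, r=17; 1 of them equals 19 — holds.
(4) p = 5 is in {9, 2, 0, 5} — holds.
(5) values 1 < 8 < 19 — holds.
(6) u = 16 is in {16, 11, 19, 17} — holds.
(7) t + u + p = 1 + 16 + 5 = 22 — holds.
(8) abs(19 - 8) = 11; 11 ≤ 12 — holds.
(9) w = 8, q = 1; 8 ≥ 1 — holds.
(10) v = 19, and 19 ≠ 21 — holds.
(11) q = 1, and 1 ≠ 3 — holds.

The assignment satisfies every constraint.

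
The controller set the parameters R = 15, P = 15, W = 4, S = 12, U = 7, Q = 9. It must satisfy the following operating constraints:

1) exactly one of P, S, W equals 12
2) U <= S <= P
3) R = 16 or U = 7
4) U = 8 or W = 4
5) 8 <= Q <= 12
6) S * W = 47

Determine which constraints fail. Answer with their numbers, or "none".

Violated: 6.

1) P=15, S=12, W=4; 1 of them equals 12 — holds.
2) values 7 <= 12 <= 15 — holds.
3) R = 15 ≠ 16, but U = 7 = 7 (second disjunct) — holds.
4) U = 7 ≠ 8, but W = 4 = 4 (second disjunct) — holds.
5) Q = 9 lies in [8, 12] — holds.
6) S * W = 12 * 4 = 48, not 47 — does not hold.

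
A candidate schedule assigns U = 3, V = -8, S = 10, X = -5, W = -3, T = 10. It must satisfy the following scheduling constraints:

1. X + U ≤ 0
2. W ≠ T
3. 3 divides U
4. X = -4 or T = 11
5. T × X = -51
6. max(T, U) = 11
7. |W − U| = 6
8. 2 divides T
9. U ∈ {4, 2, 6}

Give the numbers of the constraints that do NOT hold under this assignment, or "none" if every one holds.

Violated: 4, 5, 6, and 9.

1. X + U = -5 + 3 = -2; -2 ≤ 0  yes
2. W = -3, T = 10; distinct  yes
3. 3 / 3 = 1, so 3 divides 3  yes
4. X = -5 ≠ -4 and T = 10 ≠ 11; both disjuncts false  no
5. T × X = 10 × (-5) = -50, not -51  no
6. max(10, 3) = 10, not 11  no
7. |-3 − 3| = 6  yes
8. 10 / 2 = 5, so 2 divides 10  yes
9. U = 3 is not in {4, 2, 6}  no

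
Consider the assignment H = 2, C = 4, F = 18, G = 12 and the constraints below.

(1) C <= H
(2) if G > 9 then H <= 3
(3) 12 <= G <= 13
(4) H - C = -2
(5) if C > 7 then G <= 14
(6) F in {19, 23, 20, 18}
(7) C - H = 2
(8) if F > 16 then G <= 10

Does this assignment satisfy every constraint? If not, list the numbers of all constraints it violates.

(1) C = 4, H = 2; 4 > 2 (want ≤)  FAIL
(2) G = 12 > 9, so we need H ≤ 3; H = 2 ≤ 3  OK
(3) G = 12 lies in [12, 13]  OK
(4) H - C = 2 - 4 = -2  OK
(5) C = 4, not > 7; antecedent false, conditional vacuously true  OK
(6) F = 18 is in {19, 23, 20, 18}  OK
(7) C - H = 4 - 2 = 2  OK
(8) F = 18 > 16, so we need G ≤ 10; but G = 12 > 10  FAIL

Constraints 1, 8 are violated.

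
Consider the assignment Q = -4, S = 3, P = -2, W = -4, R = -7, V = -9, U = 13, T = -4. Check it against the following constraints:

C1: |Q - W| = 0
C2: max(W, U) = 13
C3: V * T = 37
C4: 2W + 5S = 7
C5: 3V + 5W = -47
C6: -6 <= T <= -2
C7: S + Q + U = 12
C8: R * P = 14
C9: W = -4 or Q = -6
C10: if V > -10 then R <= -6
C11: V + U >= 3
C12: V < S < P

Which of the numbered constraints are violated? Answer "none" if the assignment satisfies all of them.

No — constraints 3 and 12 are not satisfied.

C1: |-4 - (-4)| = 0 — OK.
C2: max(-4, 13) = 13 — OK.
C3: V * T = -9 * (-4) = 36, not 37 — violated.
C4: 2W + 5S = 2(-4) + 5(3) = 7 — OK.
C5: 3V + 5W = 3(-9) + 5(-4) = -47 — OK.
C6: T = -4 lies in [-6, -2] — OK.
C7: S + Q + U = 3 + (-4) + 13 = 12 — OK.
C8: R * P = -7 * (-2) = 14 — OK.
C9: W = -4 = -4 (first disjunct) — OK.
C10: V = -9 > -10, so we need R ≤ -6; R = -7 ≤ -6 — OK.
C11: V + U = -9 + 13 = 4; 4 ≥ 3 — OK.
C12: values -9, 3, -2; S = 3 is not < P = -2 — violated.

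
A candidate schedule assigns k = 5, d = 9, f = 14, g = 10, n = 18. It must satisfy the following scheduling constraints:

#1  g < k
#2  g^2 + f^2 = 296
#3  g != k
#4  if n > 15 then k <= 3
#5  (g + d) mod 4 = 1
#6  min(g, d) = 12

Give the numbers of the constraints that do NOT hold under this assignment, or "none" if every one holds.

Violated: 1, 4, 5, 6.

#1 g = 10, k = 5; 10 ≥ 5 (want <)  false
#2 g^2 + f^2 = 10^2 + 14^2 = 100 + 196 = 296  true
#3 g = 10, k = 5; distinct  true
#4 n = 18 > 15, so we need k ≤ 3; but k = 5 > 3  false
#5 g + d = 19; 19 mod 4 = 3, not 1  false
#6 min(10, 9) = 9, not 12  false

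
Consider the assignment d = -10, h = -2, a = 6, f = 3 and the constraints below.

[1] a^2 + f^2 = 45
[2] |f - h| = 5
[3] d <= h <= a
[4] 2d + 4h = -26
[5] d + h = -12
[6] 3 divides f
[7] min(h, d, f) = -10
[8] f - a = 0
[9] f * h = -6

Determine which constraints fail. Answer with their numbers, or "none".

[1] a^2 + f^2 = 6^2 + 3^2 = 36 + 9 = 45 — OK.
[2] |3 - (-2)| = 5 — OK.
[3] values -10 <= -2 <= 6 — OK.
[4] 2d + 4h = 2(-10) + 4(-2) = -28, not -26 — violated.
[5] d + h = -10 + (-2) = -12 — OK.
[6] 3 / 3 = 1, so 3 divides 3 — OK.
[7] min(-2, -10, 3) = -10 — OK.
[8] f - a = 3 - 6 = -3, not 0 — violated.
[9] f * h = 3 * (-2) = -6 — OK.

No — constraints 4 and 8 are not satisfied.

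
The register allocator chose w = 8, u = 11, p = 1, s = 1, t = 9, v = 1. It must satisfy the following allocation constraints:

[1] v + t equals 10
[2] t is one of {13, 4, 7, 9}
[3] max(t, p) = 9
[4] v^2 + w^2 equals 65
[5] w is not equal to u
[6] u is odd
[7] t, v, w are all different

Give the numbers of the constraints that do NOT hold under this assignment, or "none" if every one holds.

The assignment satisfies every constraint.

[1] v + t = 1 + 9 = 10 — holds.
[2] t = 9 is in {13, 4, 7, 9} — holds.
[3] max(9, 1) = 9 — holds.
[4] v^2 + w^2 = 1^2 + 8^2 = 1 + 64 = 65 — holds.
[5] w = 8, u = 11; distinct — holds.
[6] u = 11 is odd — holds.
[7] values 9, 1, 8 are pairwise distinct — holds.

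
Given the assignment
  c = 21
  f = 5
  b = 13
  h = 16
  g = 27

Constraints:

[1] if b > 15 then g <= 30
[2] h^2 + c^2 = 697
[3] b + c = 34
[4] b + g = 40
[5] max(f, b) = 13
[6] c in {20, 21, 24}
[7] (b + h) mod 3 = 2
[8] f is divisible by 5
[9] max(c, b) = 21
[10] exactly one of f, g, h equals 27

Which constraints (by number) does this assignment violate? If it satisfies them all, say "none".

[1] b = 13, not > 15; antecedent false, conditional vacuously true — holds.
[2] h^2 + c^2 = 16^2 + 21^2 = 256 + 441 = 697 — holds.
[3] b + c = 13 + 21 = 34 — holds.
[4] b + g = 13 + 27 = 40 — holds.
[5] max(5, 13) = 13 — holds.
[6] c = 21 is in {20, 21, 24} — holds.
[7] b + h = 29; 29 mod 3 = 2 — holds.
[8] 5 / 5 = 1, so 5 divides 5 — holds.
[9] max(21, 13) = 21 — holds.
[10] f=5, g=27, h=16; 1 of them equals 27 — holds.

The assignment satisfies every constraint.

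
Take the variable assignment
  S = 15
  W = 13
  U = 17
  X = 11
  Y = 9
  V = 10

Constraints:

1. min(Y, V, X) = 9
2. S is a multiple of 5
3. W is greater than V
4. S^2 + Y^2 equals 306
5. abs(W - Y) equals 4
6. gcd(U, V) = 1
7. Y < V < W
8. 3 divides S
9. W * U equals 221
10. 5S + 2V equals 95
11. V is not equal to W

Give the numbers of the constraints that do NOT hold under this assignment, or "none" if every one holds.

1. min(9, 10, 11) = 9 — holds.
2. 15 / 5 = 3, so 5 divides 15 — holds.
3. W = 13, V = 10; 13 > 10 — holds.
4. S^2 + Y^2 = 15^2 + 9^2 = 225 + 81 = 306 — holds.
5. abs(13 - 9) = 4 — holds.
6. gcd(17, 10) = 1 — holds.
7. values 9 < 10 < 13 — holds.
8. 15 / 3 = 5, so 3 divides 15 — holds.
9. W * U = 13 * 17 = 221 — holds.
10. 5S + 2V = 5(15) + 2(10) = 95 — holds.
11. V = 10, W = 13; distinct — holds.

All constraints are satisfied.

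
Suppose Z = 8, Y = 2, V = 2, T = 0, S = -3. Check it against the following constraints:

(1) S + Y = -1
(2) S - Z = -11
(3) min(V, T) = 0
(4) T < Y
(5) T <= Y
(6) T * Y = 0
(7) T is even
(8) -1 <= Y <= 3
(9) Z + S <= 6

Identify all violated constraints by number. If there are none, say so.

(1) S + Y = -3 + 2 = -1 — OK.
(2) S - Z = -3 - 8 = -11 — OK.
(3) min(2, 0) = 0 — OK.
(4) T = 0, Y = 2; 0 < 2 — OK.
(5) T = 0, Y = 2; 0 ≤ 2 — OK.
(6) T * Y = 0 * 2 = 0 — OK.
(7) T = 0 is even — OK.
(8) Y = 2 lies in [-1, 3] — OK.
(9) Z + S = 8 + (-3) = 5; 5 ≤ 6 — OK.

All constraints are satisfied.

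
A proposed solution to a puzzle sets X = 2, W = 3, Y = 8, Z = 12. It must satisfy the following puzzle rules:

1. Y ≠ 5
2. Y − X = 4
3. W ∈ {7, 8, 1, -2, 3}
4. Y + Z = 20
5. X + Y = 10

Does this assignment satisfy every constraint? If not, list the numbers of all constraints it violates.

1. Y = 8, and 8 ≠ 5  ✓
2. Y − X = 8 − 2 = 6, not 4  ✗
3. W = 3 is in {7, 8, 1, -2, 3}  ✓
4. Y + Z = 8 + 12 = 20  ✓
5. X + Y = 2 + 8 = 10  ✓

Constraint 2 is violated.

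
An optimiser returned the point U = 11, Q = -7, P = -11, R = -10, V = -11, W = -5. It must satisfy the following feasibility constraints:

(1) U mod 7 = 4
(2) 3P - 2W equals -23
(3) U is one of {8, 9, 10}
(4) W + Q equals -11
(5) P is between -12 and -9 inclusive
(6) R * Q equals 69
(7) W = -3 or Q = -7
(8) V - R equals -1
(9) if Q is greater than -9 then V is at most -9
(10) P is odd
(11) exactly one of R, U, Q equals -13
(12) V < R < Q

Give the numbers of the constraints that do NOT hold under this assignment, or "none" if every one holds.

(1) 11 mod 7 = 4 — satisfied.
(2) 3P - 2W = 3(-11) - 2(-5) = -23 — satisfied.
(3) U = 11 is not in {8, 9, 10} — violated.
(4) W + Q = -5 + (-7) = -12, not -11 — violated.
(5) P = -11 lies in [-12, -9] — satisfied.
(6) R * Q = -10 * (-7) = 70, not 69 — violated.
(7) W = -5 ≠ -3, but Q = -7 = -7 (second disjunct) — satisfied.
(8) V - R = -11 - (-10) = -1 — satisfied.
(9) Q = -7 > -9, so we need V ≤ -9; V = -11 ≤ -9 — satisfied.
(10) P = -11 is odd — satisfied.
(11) R=-10, U=11, Q=-7; 0 of them equal -13, not exactly one — violated.
(12) values -11 < -10 < -7 — satisfied.

Constraints 3, 4, 6, and 11 are violated.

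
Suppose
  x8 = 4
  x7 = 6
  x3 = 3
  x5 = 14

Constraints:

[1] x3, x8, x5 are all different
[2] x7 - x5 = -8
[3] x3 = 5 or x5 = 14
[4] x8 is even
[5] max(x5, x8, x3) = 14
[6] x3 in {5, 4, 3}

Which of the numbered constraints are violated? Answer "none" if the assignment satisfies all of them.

None — every constraint holds.

[1] values 3, 4, 14 are pairwise distinct  yes
[2] x7 - x5 = 6 - 14 = -8  yes
[3] x3 = 3 ≠ 5, but x5 = 14 = 14 (second disjunct)  yes
[4] x8 = 4 is even  yes
[5] max(14, 4, 3) = 14  yes
[6] x3 = 3 is in {5, 4, 3}  yes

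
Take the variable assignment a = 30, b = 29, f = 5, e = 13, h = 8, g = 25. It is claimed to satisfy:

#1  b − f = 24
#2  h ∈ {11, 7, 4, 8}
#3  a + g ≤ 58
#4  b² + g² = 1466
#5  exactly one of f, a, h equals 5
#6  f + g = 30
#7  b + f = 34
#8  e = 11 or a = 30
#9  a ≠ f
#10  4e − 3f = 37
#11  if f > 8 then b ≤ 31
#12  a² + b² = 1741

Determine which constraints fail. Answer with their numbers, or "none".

The assignment satisfies every constraint.

#1 b − f = 29 − 5 = 24  holds
#2 h = 8 is in {11, 7, 4, 8}  holds
#3 a + g = 30 + 25 = 55; 55 ≤ 58  holds
#4 b² + g² = 29² + 25² = 841 + 625 = 1466  holds
#5 f=5, a=30, h=8; 1 of them equals 5  holds
#6 f + g = 5 + 25 = 30  holds
#7 b + f = 29 + 5 = 34  holds
#8 e = 13 ≠ 11, but a = 30 = 30 (second disjunct)  holds
#9 a = 30, f = 5; distinct  holds
#10 4e − 3f = 4(13) − 3(5) = 37  holds
#11 f = 5, not > 8; antecedent false, conditional vacuously true  holds
#12 a² + b² = 30² + 29² = 900 + 841 = 1741  holds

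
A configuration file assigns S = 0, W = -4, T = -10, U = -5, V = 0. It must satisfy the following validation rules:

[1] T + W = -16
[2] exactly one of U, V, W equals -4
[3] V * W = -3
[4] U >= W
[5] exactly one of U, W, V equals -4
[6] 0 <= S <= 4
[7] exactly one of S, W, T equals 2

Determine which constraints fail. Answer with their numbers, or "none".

[1] T + W = -10 + (-4) = -14, not -16  ✗
[2] U=-5, V=0, W=-4; 1 of them equals -4  ✓
[3] V * W = 0 * (-4) = 0, not -3  ✗
[4] U = -5, W = -4; -5 < -4 (want ≥)  ✗
[5] U=-5, W=-4, V=0; 1 of them equals -4  ✓
[6] S = 0 lies in [0, 4]  ✓
[7] S=0, W=-4, T=-10; 0 of them equal 2, not exactly one  ✗

Constraints 1, 3, 4, and 7 do not hold.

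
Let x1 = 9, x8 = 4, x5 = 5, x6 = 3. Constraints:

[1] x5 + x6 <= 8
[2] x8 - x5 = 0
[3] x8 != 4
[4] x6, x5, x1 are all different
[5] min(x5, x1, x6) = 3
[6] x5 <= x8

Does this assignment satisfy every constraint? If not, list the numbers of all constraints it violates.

[1] x5 + x6 = 5 + 3 = 8; 8 ≤ 8  true
[2] x8 - x5 = 4 - 5 = -1, not 0  false
[3] x8 = 4, but 4 is required to differ  false
[4] values 3, 5, 9 are pairwise distinct  true
[5] min(5, 9, 3) = 3  true
[6] x5 = 5, x8 = 4; 5 > 4 (want ≤)  false

Constraints 2, 3, 6 are violated.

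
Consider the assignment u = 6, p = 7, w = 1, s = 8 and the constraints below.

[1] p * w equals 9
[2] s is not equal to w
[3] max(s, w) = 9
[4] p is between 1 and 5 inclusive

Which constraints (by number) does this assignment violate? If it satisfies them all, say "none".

[1] p * w = 7 * 1 = 7, not 9 — does not hold.
[2] s = 8, w = 1; distinct — holds.
[3] max(8, 1) = 8, not 9 — does not hold.
[4] p = 7 is outside [1, 5] — does not hold.

Constraints 1, 3, 4 do not hold.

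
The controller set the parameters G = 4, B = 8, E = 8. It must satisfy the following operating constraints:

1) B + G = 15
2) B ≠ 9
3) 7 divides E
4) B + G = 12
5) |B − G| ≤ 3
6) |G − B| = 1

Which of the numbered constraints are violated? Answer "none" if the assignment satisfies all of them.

1) B + G = 8 + 4 = 12, not 15 — fails.
2) B = 8, and 8 ≠ 9 — holds.
3) 8 = 7×1 + 1, so 7 does not divide 8 — fails.
4) B + G = 8 + 4 = 12 — holds.
5) |8 − 4| = 4; 4 > 3, exceeds bound 3 — fails.
6) |4 − 8| = 4, not 1 — fails.

Constraints 1, 3, 5, and 6 do not hold.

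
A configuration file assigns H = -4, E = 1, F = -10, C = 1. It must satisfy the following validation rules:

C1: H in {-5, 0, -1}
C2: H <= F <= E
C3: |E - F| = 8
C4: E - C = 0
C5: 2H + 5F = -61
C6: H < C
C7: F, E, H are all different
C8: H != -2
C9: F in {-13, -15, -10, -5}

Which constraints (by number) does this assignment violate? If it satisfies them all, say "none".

C1: H = -4 is not in {-5, 0, -1} — violated.
C2: values -4, -10, 1; H = -4 is not <= F = -10 — violated.
C3: |1 - (-10)| = 11, not 8 — violated.
C4: E - C = 1 - 1 = 0 — satisfied.
C5: 2H + 5F = 2(-4) + 5(-10) = -58, not -61 — violated.
C6: H = -4, C = 1; -4 < 1 — satisfied.
C7: values -10, 1, -4 are pairwise distinct — satisfied.
C8: H = -4, and -4 ≠ -2 — satisfied.
C9: F = -10 is in {-13, -15, -10, -5} — satisfied.

The assignment fails constraints 1, 2, 3, and 5.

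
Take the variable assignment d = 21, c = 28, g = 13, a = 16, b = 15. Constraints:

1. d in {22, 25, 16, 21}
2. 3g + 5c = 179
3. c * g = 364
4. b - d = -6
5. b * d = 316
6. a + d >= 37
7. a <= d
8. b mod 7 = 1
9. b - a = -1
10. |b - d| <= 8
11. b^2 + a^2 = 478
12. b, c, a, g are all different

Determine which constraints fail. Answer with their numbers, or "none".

1. d = 21 is in {22, 25, 16, 21} — holds.
2. 3g + 5c = 3(13) + 5(28) = 179 — holds.
3. c * g = 28 * 13 = 364 — holds.
4. b - d = 15 - 21 = -6 — holds.
5. b * d = 15 * 21 = 315, not 316 — does not hold.
6. a + d = 16 + 21 = 37; 37 ≥ 37 — holds.
7. a = 16, d = 21; 16 ≤ 21 — holds.
8. 15 mod 7 = 1 — holds.
9. b - a = 15 - 16 = -1 — holds.
10. |15 - 21| = 6; 6 ≤ 8 — holds.
11. b^2 + a^2 = 15^2 + 16^2 = 225 + 256 = 481, not 478 — does not hold.
12. values 15, 28, 16, 13 are pairwise distinct — holds.

Constraints 5, 11 do not hold.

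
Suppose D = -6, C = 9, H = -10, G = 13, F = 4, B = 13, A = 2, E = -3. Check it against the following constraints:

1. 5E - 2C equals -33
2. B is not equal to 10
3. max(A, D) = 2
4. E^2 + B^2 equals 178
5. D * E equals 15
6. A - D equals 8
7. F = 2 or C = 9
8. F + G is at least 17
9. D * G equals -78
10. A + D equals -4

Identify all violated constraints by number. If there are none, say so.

No — constraint 5 is not satisfied.

1. 5E - 2C = 5(-3) - 2(9) = -33 — satisfied.
2. B = 13, and 13 ≠ 10 — satisfied.
3. max(2, -6) = 2 — satisfied.
4. E^2 + B^2 = (-3)^2 + 13^2 = 9 + 169 = 178 — satisfied.
5. D * E = -6 * (-3) = 18, not 15 — violated.
6. A - D = 2 - (-6) = 8 — satisfied.
7. F = 4 ≠ 2, but C = 9 = 9 (second disjunct) — satisfied.
8. F + G = 4 + 13 = 17; 17 ≥ 17 — satisfied.
9. D * G = -6 * 13 = -78 — satisfied.
10. A + D = 2 + (-6) = -4 — satisfied.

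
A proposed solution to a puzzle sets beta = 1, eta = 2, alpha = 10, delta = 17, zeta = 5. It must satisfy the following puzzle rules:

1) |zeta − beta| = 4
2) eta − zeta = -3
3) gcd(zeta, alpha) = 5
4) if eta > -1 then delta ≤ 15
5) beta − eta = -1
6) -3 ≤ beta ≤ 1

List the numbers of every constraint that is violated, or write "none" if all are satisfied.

No — constraint 4 is not satisfied.

1) |5 − 1| = 4 — holds.
2) eta − zeta = 2 − 5 = -3 — holds.
3) gcd(5, 10) = 5 — holds.
4) eta = 2 > -1, so we need delta ≤ 15; but delta = 17 > 15 — fails.
5) beta − eta = 1 − 2 = -1 — holds.
6) beta = 1 lies in [-3, 1] — holds.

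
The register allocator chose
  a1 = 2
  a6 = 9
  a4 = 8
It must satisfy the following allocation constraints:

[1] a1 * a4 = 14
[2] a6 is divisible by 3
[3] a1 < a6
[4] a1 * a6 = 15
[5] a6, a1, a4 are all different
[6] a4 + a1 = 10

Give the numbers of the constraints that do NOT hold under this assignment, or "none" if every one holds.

[1] a1 * a4 = 2 * 8 = 16, not 14 — does not hold.
[2] 9 / 3 = 3, so 3 divides 9 — holds.
[3] a1 = 2, a6 = 9; 2 < 9 — holds.
[4] a1 * a6 = 2 * 9 = 18, not 15 — does not hold.
[5] values 9, 2, 8 are pairwise distinct — holds.
[6] a4 + a1 = 8 + 2 = 10 — holds.

Violated: 1, 4.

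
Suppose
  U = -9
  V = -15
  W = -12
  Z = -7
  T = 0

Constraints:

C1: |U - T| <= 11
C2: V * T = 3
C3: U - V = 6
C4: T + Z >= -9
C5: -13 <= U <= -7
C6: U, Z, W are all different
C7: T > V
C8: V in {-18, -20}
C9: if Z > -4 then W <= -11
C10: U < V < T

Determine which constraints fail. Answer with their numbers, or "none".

No — constraints 2, 8, and 10 are not satisfied.

C1: |-9 - 0| = 9; 9 ≤ 11  ✓
C2: V * T = -15 * 0 = 0, not 3  ✗
C3: U - V = -9 - (-15) = 6  ✓
C4: T + Z = 0 + (-7) = -7; -7 ≥ -9  ✓
C5: U = -9 lies in [-13, -7]  ✓
C6: values -9, -7, -12 are pairwise distinct  ✓
C7: T = 0, V = -15; 0 > -15  ✓
C8: V = -15 is not in {-18, -20}  ✗
C9: Z = -7, not > -4; antecedent false, conditional vacuously true  ✓
C10: values -9, -15, 0; U = -9 is not < V = -15  ✗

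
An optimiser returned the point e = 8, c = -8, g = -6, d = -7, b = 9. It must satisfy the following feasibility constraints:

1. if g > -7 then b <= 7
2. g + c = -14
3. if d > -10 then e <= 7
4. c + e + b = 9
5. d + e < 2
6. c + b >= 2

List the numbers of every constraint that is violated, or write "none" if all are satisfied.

Constraints 1, 3, and 6 do not hold.

1. g = -6 > -7, so we need b ≤ 7; but b = 9 > 7 — violated.
2. g + c = -6 + (-8) = -14 — satisfied.
3. d = -7 > -10, so we need e ≤ 7; but e = 8 > 7 — violated.
4. c + e + b = -8 + 8 + 9 = 9 — satisfied.
5. d + e = -7 + 8 = 1; 1 < 2 — satisfied.
6. c + b = -8 + 9 = 1; 1 < 2, bound 2 not met — violated.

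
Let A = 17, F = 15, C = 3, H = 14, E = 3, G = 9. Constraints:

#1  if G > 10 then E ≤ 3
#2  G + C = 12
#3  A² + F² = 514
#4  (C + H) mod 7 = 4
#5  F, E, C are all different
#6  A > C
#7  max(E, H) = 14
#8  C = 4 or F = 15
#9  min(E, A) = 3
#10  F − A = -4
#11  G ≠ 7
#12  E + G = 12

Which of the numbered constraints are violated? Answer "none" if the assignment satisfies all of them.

Constraints 4, 5, and 10 do not hold.

#1 G = 9, not > 10; antecedent false, conditional vacuously true — holds.
#2 G + C = 9 + 3 = 12 — holds.
#3 A² + F² = 17² + 15² = 289 + 225 = 514 — holds.
#4 C + H = 17; 17 mod 7 = 3, not 4 — fails.
#5 E = C = 3, not all different — fails.
#6 A = 17, C = 3; 17 > 3 — holds.
#7 max(3, 14) = 14 — holds.
#8 C = 3 ≠ 4, but F = 15 = 15 (second disjunct) — holds.
#9 min(3, 17) = 3 — holds.
#10 F − A = 15 − 17 = -2, not -4 — fails.
#11 G = 9, and 9 ≠ 7 — holds.
#12 E + G = 3 + 9 = 12 — holds.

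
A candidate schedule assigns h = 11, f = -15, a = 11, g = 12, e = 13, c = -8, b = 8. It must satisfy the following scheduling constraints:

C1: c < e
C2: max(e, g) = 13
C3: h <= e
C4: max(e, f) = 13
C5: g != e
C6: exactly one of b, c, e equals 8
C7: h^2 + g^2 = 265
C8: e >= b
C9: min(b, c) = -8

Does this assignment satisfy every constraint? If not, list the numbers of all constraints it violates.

C1: c = -8, e = 13; -8 < 13  holds
C2: max(13, 12) = 13  holds
C3: h = 11, e = 13; 11 ≤ 13  holds
C4: max(13, -15) = 13  holds
C5: g = 12, e = 13; distinct  holds
C6: b=8, c=-8, e=13; 1 of them equals 8  holds
C7: h^2 + g^2 = 11^2 + 12^2 = 121 + 144 = 265  holds
C8: e = 13, b = 8; 13 ≥ 8  holds
C9: min(8, -8) = -8  holds

None — every constraint holds.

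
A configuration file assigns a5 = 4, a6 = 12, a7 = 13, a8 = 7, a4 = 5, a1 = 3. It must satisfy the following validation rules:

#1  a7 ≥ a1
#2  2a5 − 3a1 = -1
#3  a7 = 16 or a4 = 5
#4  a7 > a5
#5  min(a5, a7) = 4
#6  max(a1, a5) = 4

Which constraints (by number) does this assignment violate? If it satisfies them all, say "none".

#1 a7 = 13, a1 = 3; 13 ≥ 3 — holds.
#2 2a5 − 3a1 = 2(4) − 3(3) = -1 — holds.
#3 a7 = 13 ≠ 16, but a4 = 5 = 5 (second disjunct) — holds.
#4 a7 = 13, a5 = 4; 13 > 4 — holds.
#5 min(4, 13) = 4 — holds.
#6 max(3, 4) = 4 — holds.

Yes — all constraints hold.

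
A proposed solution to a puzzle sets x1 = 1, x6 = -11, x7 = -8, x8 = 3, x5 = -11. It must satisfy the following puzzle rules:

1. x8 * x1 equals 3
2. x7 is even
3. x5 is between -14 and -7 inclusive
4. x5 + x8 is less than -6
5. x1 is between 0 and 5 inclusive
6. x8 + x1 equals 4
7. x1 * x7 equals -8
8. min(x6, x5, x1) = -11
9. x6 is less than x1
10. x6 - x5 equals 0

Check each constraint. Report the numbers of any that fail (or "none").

1. x8 * x1 = 3 * 1 = 3 — holds.
2. x7 = -8 is even — holds.
3. x5 = -11 lies in [-14, -7] — holds.
4. x5 + x8 = -11 + 3 = -8; -8 < -6 — holds.
5. x1 = 1 lies in [0, 5] — holds.
6. x8 + x1 = 3 + 1 = 4 — holds.
7. x1 * x7 = 1 * (-8) = -8 — holds.
8. min(-11, -11, 1) = -11 — holds.
9. x6 = -11, x1 = 1; -11 < 1 — holds.
10. x6 - x5 = -11 - (-11) = 0 — holds.

All constraints are satisfied.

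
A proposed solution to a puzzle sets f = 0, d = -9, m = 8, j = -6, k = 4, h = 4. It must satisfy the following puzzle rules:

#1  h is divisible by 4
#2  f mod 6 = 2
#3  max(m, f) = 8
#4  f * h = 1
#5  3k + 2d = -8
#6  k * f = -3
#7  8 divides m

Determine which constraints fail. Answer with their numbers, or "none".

Constraints 2, 4, 5, 6 are violated.

#1 4 / 4 = 1, so 4 divides 4  true
#2 0 mod 6 = 0, not 2  false
#3 max(8, 0) = 8  true
#4 f * h = 0 * 4 = 0, not 1  false
#5 3k + 2d = 3(4) + 2(-9) = -6, not -8  false
#6 k * f = 4 * 0 = 0, not -3  false
#7 8 / 8 = 1, so 8 divides 8  true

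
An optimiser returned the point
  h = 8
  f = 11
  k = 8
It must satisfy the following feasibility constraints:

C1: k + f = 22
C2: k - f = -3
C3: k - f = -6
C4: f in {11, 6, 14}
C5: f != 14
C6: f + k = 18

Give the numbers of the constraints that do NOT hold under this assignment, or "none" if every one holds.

Constraints 1, 3, and 6 are violated.

C1: k + f = 8 + 11 = 19, not 22 — violated.
C2: k - f = 8 - 11 = -3 — satisfied.
C3: k - f = 8 - 11 = -3, not -6 — violated.
C4: f = 11 is in {11, 6, 14} — satisfied.
C5: f = 11, and 11 ≠ 14 — satisfied.
C6: f + k = 11 + 8 = 19, not 18 — violated.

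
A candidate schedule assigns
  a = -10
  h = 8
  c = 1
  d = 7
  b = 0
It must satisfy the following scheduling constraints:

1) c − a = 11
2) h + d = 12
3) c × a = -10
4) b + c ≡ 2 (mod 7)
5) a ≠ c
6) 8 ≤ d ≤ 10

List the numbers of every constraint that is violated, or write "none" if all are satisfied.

Violated: 2, 4, and 6.

1) c − a = 1 − (-10) = 11  true
2) h + d = 8 + 7 = 15, not 12  false
3) c × a = 1 × (-10) = -10  true
4) b + c = 1; 1 mod 7 = 1, not 2  false
5) a = -10, c = 1; distinct  true
6) d = 7 is outside [8, 10]  false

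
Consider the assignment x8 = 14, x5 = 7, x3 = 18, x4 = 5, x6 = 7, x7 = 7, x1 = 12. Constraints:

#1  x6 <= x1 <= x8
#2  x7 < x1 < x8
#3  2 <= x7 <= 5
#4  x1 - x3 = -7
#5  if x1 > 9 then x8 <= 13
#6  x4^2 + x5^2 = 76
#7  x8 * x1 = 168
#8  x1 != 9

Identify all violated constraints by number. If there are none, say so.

#1 values 7 <= 12 <= 14 — holds.
#2 values 7 < 12 < 14 — holds.
#3 x7 = 7 is outside [2, 5] — does not hold.
#4 x1 - x3 = 12 - 18 = -6, not -7 — does not hold.
#5 x1 = 12 > 9, so we need x8 ≤ 13; but x8 = 14 > 13 — does not hold.
#6 x4^2 + x5^2 = 5^2 + 7^2 = 25 + 49 = 74, not 76 — does not hold.
#7 x8 * x1 = 14 * 12 = 168 — holds.
#8 x1 = 12, and 12 ≠ 9 — holds.

The assignment fails constraints 3, 4, 5, and 6.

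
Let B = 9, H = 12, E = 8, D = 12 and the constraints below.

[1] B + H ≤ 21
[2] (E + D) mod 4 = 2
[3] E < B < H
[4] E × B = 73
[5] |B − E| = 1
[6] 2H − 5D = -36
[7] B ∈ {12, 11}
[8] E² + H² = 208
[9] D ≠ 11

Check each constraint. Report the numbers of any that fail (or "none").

No — constraints 2, 4, 7 are not satisfied.

[1] B + H = 9 + 12 = 21; 21 ≤ 21  true
[2] E + D = 20; 20 mod 4 = 0, not 2  false
[3] values 8 < 9 < 12  true
[4] E × B = 8 × 9 = 72, not 73  false
[5] |9 − 8| = 1  true
[6] 2H − 5D = 2(12) − 5(12) = -36  true
[7] B = 9 is not in {12, 11}  false
[8] E² + H² = 8² + 12² = 64 + 144 = 208  true
[9] D = 12, and 12 ≠ 11  true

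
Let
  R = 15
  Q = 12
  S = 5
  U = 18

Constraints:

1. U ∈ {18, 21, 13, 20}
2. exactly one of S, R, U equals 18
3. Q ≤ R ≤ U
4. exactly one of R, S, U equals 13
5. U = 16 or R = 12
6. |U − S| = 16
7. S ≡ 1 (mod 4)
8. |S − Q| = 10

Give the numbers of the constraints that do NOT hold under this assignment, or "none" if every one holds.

1. U = 18 is in {18, 21, 13, 20} — holds.
2. S=5, R=15, U=18; 1 of them equals 18 — holds.
3. values 12 ≤ 15 ≤ 18 — holds.
4. R=15, S=5, U=18; 0 of them equal 13, not exactly one — does not hold.
5. U = 18 ≠ 16 and R = 15 ≠ 12; both disjuncts false — does not hold.
6. |18 − 5| = 13, not 16 — does not hold.
7. 5 mod 4 = 1 — holds.
8. |5 − 12| = 7, not 10 — does not hold.

Constraints 4, 5, 6, and 8 are violated.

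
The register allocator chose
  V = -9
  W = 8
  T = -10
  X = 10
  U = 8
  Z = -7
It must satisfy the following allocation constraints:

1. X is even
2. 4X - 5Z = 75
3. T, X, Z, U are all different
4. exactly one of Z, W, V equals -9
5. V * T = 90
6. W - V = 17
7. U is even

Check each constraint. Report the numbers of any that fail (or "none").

1. X = 10 is even — satisfied.
2. 4X - 5Z = 4(10) - 5(-7) = 75 — satisfied.
3. values -10, 10, -7, 8 are pairwise distinct — satisfied.
4. Z=-7, W=8, V=-9; 1 of them equals -9 — satisfied.
5. V * T = -9 * (-10) = 90 — satisfied.
6. W - V = 8 - (-9) = 17 — satisfied.
7. U = 8 is even — satisfied.

No violations.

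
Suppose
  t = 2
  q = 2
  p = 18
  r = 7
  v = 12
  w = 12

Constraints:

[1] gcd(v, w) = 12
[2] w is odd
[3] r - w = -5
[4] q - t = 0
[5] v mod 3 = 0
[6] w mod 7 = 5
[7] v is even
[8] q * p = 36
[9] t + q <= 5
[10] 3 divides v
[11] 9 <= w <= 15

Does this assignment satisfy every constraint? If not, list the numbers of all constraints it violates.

[1] gcd(12, 12) = 12 — satisfied.
[2] w = 12 is even — violated.
[3] r - w = 7 - 12 = -5 — satisfied.
[4] q - t = 2 - 2 = 0 — satisfied.
[5] 12 mod 3 = 0 — satisfied.
[6] 12 mod 7 = 5 — satisfied.
[7] v = 12 is even — satisfied.
[8] q * p = 2 * 18 = 36 — satisfied.
[9] t + q = 2 + 2 = 4; 4 ≤ 5 — satisfied.
[10] 12 / 3 = 4, so 3 divides 12 — satisfied.
[11] w = 12 lies in [9, 15] — satisfied.

Violated: 2.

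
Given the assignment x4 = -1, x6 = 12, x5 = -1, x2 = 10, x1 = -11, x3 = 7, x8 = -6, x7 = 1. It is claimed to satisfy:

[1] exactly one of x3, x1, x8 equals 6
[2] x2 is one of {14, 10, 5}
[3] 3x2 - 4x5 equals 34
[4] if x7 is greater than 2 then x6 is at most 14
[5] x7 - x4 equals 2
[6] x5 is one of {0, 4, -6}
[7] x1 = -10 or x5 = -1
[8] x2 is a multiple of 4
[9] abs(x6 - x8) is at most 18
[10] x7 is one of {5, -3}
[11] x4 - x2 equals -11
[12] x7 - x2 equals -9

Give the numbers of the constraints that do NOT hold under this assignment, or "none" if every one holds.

[1] x3=7, x1=-11, x8=-6; 0 of them equal 6, not exactly one  ✗
[2] x2 = 10 is in {14, 10, 5}  ✓
[3] 3x2 - 4x5 = 3(10) - 4(-1) = 34  ✓
[4] x7 = 1, not > 2; antecedent false, conditional vacuously true  ✓
[5] x7 - x4 = 1 - (-1) = 2  ✓
[6] x5 = -1 is not in {0, 4, -6}  ✗
[7] x1 = -11 ≠ -10, but x5 = -1 = -1 (second disjunct)  ✓
[8] 10 = 4*2 + 2, so 4 does not divide 10  ✗
[9] abs(12 - (-6)) = 18; 18 ≤ 18  ✓
[10] x7 = 1 is not in {5, -3}  ✗
[11] x4 - x2 = -1 - 10 = -11  ✓
[12] x7 - x2 = 1 - 10 = -9  ✓

Violated: 1, 6, 8, and 10.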